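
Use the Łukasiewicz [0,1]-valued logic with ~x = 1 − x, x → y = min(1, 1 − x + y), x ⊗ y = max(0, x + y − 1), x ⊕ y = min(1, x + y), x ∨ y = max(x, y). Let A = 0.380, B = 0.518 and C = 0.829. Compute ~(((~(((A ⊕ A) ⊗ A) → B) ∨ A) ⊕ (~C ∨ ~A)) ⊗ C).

0.171

A ⊕ A = min(1, 0.380 + 0.380) = min(1, 0.760) = 0.760
(A ⊕ A) ⊗ A = max(0, 0.760 + 0.380 − 1) = max(0, 0.140) = 0.140
((A ⊕ A) ⊗ A) → B = min(1, 1 − 0.140 + 0.518) = min(1, 1.378) = 1.000
~(((A ⊕ A) ⊗ A) → B) = 1 − 1.000 = 0.000
~(((A ⊕ A) ⊗ A) → B) ∨ A = max(0.000, 0.380) = 0.380
~C = 1 − 0.829 = 0.171
~A = 1 − 0.380 = 0.620
~C ∨ ~A = max(0.171, 0.620) = 0.620
(~(((A ⊕ A) ⊗ A) → B) ∨ A) ⊕ (~C ∨ ~A) = min(1, 0.380 + 0.620) = min(1, 1.000) = 1.000
((~(((A ⊕ A) ⊗ A) → B) ∨ A) ⊕ (~C ∨ ~A)) ⊗ C = max(0, 1.000 + 0.829 − 1) = max(0, 0.829) = 0.829
~(((~(((A ⊕ A) ⊗ A) → B) ∨ A) ⊕ (~C ∨ ~A)) ⊗ C) = 1 − 0.829 = 0.171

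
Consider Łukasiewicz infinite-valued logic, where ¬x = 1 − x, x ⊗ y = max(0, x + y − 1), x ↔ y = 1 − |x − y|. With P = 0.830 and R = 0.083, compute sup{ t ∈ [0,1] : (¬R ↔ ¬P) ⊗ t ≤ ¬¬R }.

0.830

¬R = 1 − 0.083 = 0.917
¬P = 1 − 0.830 = 0.170
¬R ↔ ¬P = 1 − |0.917 − 0.170| = 1 − 0.747 = 0.253
So the left factor is ¬R ↔ ¬P = 0.253.
¬¬R = 1 − 0.917 = 0.083
So the right-hand bound is ¬¬R = 0.083.
The residuum of the Łukasiewicz t-norm gives the supremum: min(1, 1 − 0.253 + 0.083).
1 − 0.253 + 0.083 = 0.830, so t = min(1, 0.830) = 0.830.
Check: 0.253 ⊗ 0.830 = max(0, 0.083) = 0.083 ≤ 0.083.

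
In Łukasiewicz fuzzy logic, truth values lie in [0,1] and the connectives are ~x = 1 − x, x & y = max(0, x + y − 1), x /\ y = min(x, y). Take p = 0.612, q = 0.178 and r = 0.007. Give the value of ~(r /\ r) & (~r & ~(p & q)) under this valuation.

r /\ r = min(0.007, 0.007) = 0.007
~(r /\ r) = 1 − 0.007 = 0.993
~r = 1 − 0.007 = 0.993
p & q = max(0, 0.612 + 0.178 − 1) = max(0, -0.210) = 0.000
~(p & q) = 1 − 0.000 = 1.000
~r & ~(p & q) = max(0, 0.993 + 1.000 − 1) = max(0, 0.993) = 0.993
~(r /\ r) & (~r & ~(p & q)) = max(0, 0.993 + 0.993 − 1) = max(0, 0.986) = 0.986

0.986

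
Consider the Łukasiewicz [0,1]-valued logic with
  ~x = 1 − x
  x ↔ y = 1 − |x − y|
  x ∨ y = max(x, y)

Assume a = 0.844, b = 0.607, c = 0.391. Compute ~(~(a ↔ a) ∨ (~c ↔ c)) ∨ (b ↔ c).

a ↔ a = 1 − |0.844 − 0.844| = 1 − 0.000 = 1.000
~(a ↔ a) = 1 − 1.000 = 0.000
~c = 1 − 0.391 = 0.609
~c ↔ c = 1 − |0.609 − 0.391| = 1 − 0.218 = 0.782
~(a ↔ a) ∨ (~c ↔ c) = max(0.000, 0.782) = 0.782
~(~(a ↔ a) ∨ (~c ↔ c)) = 1 − 0.782 = 0.218
b ↔ c = 1 − |0.607 − 0.391| = 1 − 0.216 = 0.784
~(~(a ↔ a) ∨ (~c ↔ c)) ∨ (b ↔ c) = max(0.218, 0.784) = 0.784

0.784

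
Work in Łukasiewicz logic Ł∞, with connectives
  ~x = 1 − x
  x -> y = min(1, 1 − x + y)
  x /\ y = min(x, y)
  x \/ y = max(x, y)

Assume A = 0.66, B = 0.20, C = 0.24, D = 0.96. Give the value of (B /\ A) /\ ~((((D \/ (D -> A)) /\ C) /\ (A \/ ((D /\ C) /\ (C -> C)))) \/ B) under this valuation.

B /\ A = min(0.20, 0.66) = 0.20
D -> A = min(1, 1 − 0.96 + 0.66) = min(1, 0.70) = 0.70
D \/ (D -> A) = max(0.96, 0.70) = 0.96
(D \/ (D -> A)) /\ C = min(0.96, 0.24) = 0.24
D /\ C = min(0.96, 0.24) = 0.24
C -> C = min(1, 1 − 0.24 + 0.24) = min(1, 1.00) = 1.00
(D /\ C) /\ (C -> C) = min(0.24, 1.00) = 0.24
A \/ ((D /\ C) /\ (C -> C)) = max(0.66, 0.24) = 0.66
((D \/ (D -> A)) /\ C) /\ (A \/ ((D /\ C) /\ (C -> C))) = min(0.24, 0.66) = 0.24
(((D \/ (D -> A)) /\ C) /\ (A \/ ((D /\ C) /\ (C -> C)))) \/ B = max(0.24, 0.20) = 0.24
~((((D \/ (D -> A)) /\ C) /\ (A \/ ((D /\ C) /\ (C -> C)))) \/ B) = 1 − 0.24 = 0.76
(B /\ A) /\ ~((((D \/ (D -> A)) /\ C) /\ (A \/ ((D /\ C) /\ (C -> C)))) \/ B) = min(0.20, 0.76) = 0.20

0.20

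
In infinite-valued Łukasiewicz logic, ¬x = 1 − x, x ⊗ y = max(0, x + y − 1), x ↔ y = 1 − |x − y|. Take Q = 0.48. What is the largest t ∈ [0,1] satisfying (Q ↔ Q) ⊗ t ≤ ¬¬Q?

Q ↔ Q = 1 − |0.48 − 0.48| = 1 − 0.00 = 1.00
So the left factor is Q ↔ Q = 1.00.
¬Q = 1 − 0.48 = 0.52
¬¬Q = 1 − 0.52 = 0.48
So the right-hand bound is ¬¬Q = 0.48.
The residuum of the Łukasiewicz t-norm gives the supremum: min(1, 1 − 1.00 + 0.48).
1 − 1.00 + 0.48 = 0.48, so t = min(1, 0.48) = 0.48.
Check: 1.00 ⊗ 0.48 = max(0, 0.48) = 0.48 ≤ 0.48.

0.48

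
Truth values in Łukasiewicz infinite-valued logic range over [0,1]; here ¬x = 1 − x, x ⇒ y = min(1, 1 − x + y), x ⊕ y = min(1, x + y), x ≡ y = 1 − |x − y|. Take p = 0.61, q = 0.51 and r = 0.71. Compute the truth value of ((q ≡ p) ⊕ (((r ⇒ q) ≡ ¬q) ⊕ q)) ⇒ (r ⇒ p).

q ≡ p = 1 − |0.51 − 0.61| = 1 − 0.10 = 0.90
r ⇒ q = min(1, 1 − 0.71 + 0.51) = min(1, 0.80) = 0.80
¬q = 1 − 0.51 = 0.49
(r ⇒ q) ≡ ¬q = 1 − |0.80 − 0.49| = 1 − 0.31 = 0.69
((r ⇒ q) ≡ ¬q) ⊕ q = min(1, 0.69 + 0.51) = min(1, 1.20) = 1.00
(q ≡ p) ⊕ (((r ⇒ q) ≡ ¬q) ⊕ q) = min(1, 0.90 + 1.00) = min(1, 1.90) = 1.00
r ⇒ p = min(1, 1 − 0.71 + 0.61) = min(1, 0.90) = 0.90
((q ≡ p) ⊕ (((r ⇒ q) ≡ ¬q) ⊕ q)) ⇒ (r ⇒ p) = min(1, 1 − 1.00 + 0.90) = min(1, 0.90) = 0.90

0.90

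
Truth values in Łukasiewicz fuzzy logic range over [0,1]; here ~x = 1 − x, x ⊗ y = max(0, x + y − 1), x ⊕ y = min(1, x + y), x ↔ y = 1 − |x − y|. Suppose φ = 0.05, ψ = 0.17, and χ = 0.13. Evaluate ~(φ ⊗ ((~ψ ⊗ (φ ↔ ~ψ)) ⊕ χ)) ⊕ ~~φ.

~ψ = 1 − 0.17 = 0.83
φ ↔ ~ψ = 1 − |0.05 − 0.83| = 1 − 0.78 = 0.22
~ψ ⊗ (φ ↔ ~ψ) = max(0, 0.83 + 0.22 − 1) = max(0, 0.05) = 0.05
(~ψ ⊗ (φ ↔ ~ψ)) ⊕ χ = min(1, 0.05 + 0.13) = min(1, 0.18) = 0.18
φ ⊗ ((~ψ ⊗ (φ ↔ ~ψ)) ⊕ χ) = max(0, 0.05 + 0.18 − 1) = max(0, -0.77) = 0.00
~(φ ⊗ ((~ψ ⊗ (φ ↔ ~ψ)) ⊕ χ)) = 1 − 0.00 = 1.00
~φ = 1 − 0.05 = 0.95
~~φ = 1 − 0.95 = 0.05
~(φ ⊗ ((~ψ ⊗ (φ ↔ ~ψ)) ⊕ χ)) ⊕ ~~φ = min(1, 1.00 + 0.05) = min(1, 1.05) = 1.00

1.00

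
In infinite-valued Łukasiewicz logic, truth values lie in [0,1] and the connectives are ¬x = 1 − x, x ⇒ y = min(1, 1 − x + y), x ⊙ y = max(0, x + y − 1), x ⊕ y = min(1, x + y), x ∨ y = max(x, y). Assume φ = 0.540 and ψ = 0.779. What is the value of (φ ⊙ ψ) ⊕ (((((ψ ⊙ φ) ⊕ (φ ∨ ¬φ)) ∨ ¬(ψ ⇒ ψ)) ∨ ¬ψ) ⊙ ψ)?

φ ⊙ ψ = max(0, 0.540 + 0.779 − 1) = max(0, 0.319) = 0.319
ψ ⊙ φ = max(0, 0.779 + 0.540 − 1) = max(0, 0.319) = 0.319
¬φ = 1 − 0.540 = 0.460
φ ∨ ¬φ = max(0.540, 0.460) = 0.540
(ψ ⊙ φ) ⊕ (φ ∨ ¬φ) = min(1, 0.319 + 0.540) = min(1, 0.859) = 0.859
ψ ⇒ ψ = min(1, 1 − 0.779 + 0.779) = min(1, 1.000) = 1.000
¬(ψ ⇒ ψ) = 1 − 1.000 = 0.000
((ψ ⊙ φ) ⊕ (φ ∨ ¬φ)) ∨ ¬(ψ ⇒ ψ) = max(0.859, 0.000) = 0.859
¬ψ = 1 − 0.779 = 0.221
(((ψ ⊙ φ) ⊕ (φ ∨ ¬φ)) ∨ ¬(ψ ⇒ ψ)) ∨ ¬ψ = max(0.859, 0.221) = 0.859
((((ψ ⊙ φ) ⊕ (φ ∨ ¬φ)) ∨ ¬(ψ ⇒ ψ)) ∨ ¬ψ) ⊙ ψ = max(0, 0.859 + 0.779 − 1) = max(0, 0.638) = 0.638
(φ ⊙ ψ) ⊕ (((((ψ ⊙ φ) ⊕ (φ ∨ ¬φ)) ∨ ¬(ψ ⇒ ψ)) ∨ ¬ψ) ⊙ ψ) = min(1, 0.319 + 0.638) = min(1, 0.957) = 0.957

0.957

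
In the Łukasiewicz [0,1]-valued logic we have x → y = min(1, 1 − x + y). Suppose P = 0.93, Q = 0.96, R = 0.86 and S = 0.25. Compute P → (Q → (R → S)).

R → S = min(1, 1 − 0.86 + 0.25) = min(1, 0.39) = 0.39
Q → (R → S) = min(1, 1 − 0.96 + 0.39) = min(1, 0.43) = 0.43
P → (Q → (R → S)) = min(1, 1 − 0.93 + 0.43) = min(1, 0.50) = 0.50

0.50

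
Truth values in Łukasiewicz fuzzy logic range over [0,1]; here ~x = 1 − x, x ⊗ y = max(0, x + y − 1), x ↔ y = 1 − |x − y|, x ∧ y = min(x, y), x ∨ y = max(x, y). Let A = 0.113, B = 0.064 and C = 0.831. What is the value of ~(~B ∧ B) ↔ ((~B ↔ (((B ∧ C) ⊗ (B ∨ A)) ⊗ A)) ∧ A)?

~B = 1 − 0.064 = 0.936
~B ∧ B = min(0.936, 0.064) = 0.064
~(~B ∧ B) = 1 − 0.064 = 0.936
B ∧ C = min(0.064, 0.831) = 0.064
B ∨ A = max(0.064, 0.113) = 0.113
(B ∧ C) ⊗ (B ∨ A) = max(0, 0.064 + 0.113 − 1) = max(0, -0.823) = 0.000
((B ∧ C) ⊗ (B ∨ A)) ⊗ A = max(0, 0.000 + 0.113 − 1) = max(0, -0.887) = 0.000
~B ↔ (((B ∧ C) ⊗ (B ∨ A)) ⊗ A) = 1 − |0.936 − 0.000| = 1 − 0.936 = 0.064
(~B ↔ (((B ∧ C) ⊗ (B ∨ A)) ⊗ A)) ∧ A = min(0.064, 0.113) = 0.064
~(~B ∧ B) ↔ ((~B ↔ (((B ∧ C) ⊗ (B ∨ A)) ⊗ A)) ∧ A) = 1 − |0.936 − 0.064| = 1 − 0.872 = 0.128

0.128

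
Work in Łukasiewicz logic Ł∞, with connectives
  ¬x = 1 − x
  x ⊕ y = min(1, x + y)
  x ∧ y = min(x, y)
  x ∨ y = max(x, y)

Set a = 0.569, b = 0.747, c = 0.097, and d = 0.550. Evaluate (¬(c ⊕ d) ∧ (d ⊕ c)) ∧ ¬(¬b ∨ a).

c ⊕ d = min(1, 0.097 + 0.550) = min(1, 0.647) = 0.647
¬(c ⊕ d) = 1 − 0.647 = 0.353
d ⊕ c = min(1, 0.550 + 0.097) = min(1, 0.647) = 0.647
¬(c ⊕ d) ∧ (d ⊕ c) = min(0.353, 0.647) = 0.353
¬b = 1 − 0.747 = 0.253
¬b ∨ a = max(0.253, 0.569) = 0.569
¬(¬b ∨ a) = 1 − 0.569 = 0.431
(¬(c ⊕ d) ∧ (d ⊕ c)) ∧ ¬(¬b ∨ a) = min(0.353, 0.431) = 0.353

0.353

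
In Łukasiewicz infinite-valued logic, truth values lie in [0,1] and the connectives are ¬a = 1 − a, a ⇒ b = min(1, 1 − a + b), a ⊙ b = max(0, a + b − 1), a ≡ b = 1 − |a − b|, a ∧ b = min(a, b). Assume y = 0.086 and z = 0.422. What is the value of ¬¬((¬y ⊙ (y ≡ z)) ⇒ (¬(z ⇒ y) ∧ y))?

¬y = 1 − 0.086 = 0.914
y ≡ z = 1 − |0.086 − 0.422| = 1 − 0.336 = 0.664
¬y ⊙ (y ≡ z) = max(0, 0.914 + 0.664 − 1) = max(0, 0.578) = 0.578
z ⇒ y = min(1, 1 − 0.422 + 0.086) = min(1, 0.664) = 0.664
¬(z ⇒ y) = 1 − 0.664 = 0.336
¬(z ⇒ y) ∧ y = min(0.336, 0.086) = 0.086
(¬y ⊙ (y ≡ z)) ⇒ (¬(z ⇒ y) ∧ y) = min(1, 1 − 0.578 + 0.086) = min(1, 0.508) = 0.508
¬((¬y ⊙ (y ≡ z)) ⇒ (¬(z ⇒ y) ∧ y)) = 1 − 0.508 = 0.492
¬¬((¬y ⊙ (y ≡ z)) ⇒ (¬(z ⇒ y) ∧ y)) = 1 − 0.492 = 0.508

0.508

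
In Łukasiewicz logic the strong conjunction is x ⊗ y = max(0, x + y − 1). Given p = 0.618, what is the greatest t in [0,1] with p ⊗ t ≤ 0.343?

0.725

The residuum of the Łukasiewicz t-norm gives the supremum: min(1, 1 − 0.618 + 0.343).
1 − 0.618 + 0.343 = 0.725, so t = min(1, 0.725) = 0.725.
Check: 0.618 ⊗ 0.725 = max(0, 0.343) = 0.343 ≤ 0.343.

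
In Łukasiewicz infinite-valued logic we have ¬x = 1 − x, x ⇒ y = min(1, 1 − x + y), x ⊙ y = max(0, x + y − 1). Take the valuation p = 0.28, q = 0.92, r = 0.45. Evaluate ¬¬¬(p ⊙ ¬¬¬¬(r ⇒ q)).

0.72

r ⇒ q = min(1, 1 − 0.45 + 0.92) = min(1, 1.47) = 1.00
¬(r ⇒ q) = 1 − 1.00 = 0.00
¬¬(r ⇒ q) = 1 − 0.00 = 1.00
¬¬¬(r ⇒ q) = 1 − 1.00 = 0.00
¬¬¬¬(r ⇒ q) = 1 − 0.00 = 1.00
p ⊙ ¬¬¬¬(r ⇒ q) = max(0, 0.28 + 1.00 − 1) = max(0, 0.28) = 0.28
¬(p ⊙ ¬¬¬¬(r ⇒ q)) = 1 − 0.28 = 0.72
¬¬(p ⊙ ¬¬¬¬(r ⇒ q)) = 1 − 0.72 = 0.28
¬¬¬(p ⊙ ¬¬¬¬(r ⇒ q)) = 1 − 0.28 = 0.72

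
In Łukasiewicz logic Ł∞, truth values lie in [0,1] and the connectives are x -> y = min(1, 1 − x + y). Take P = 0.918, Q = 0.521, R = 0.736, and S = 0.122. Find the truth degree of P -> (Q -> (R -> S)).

0.947

R -> S = min(1, 1 − 0.736 + 0.122) = min(1, 0.386) = 0.386
Q -> (R -> S) = min(1, 1 − 0.521 + 0.386) = min(1, 0.865) = 0.865
P -> (Q -> (R -> S)) = min(1, 1 − 0.918 + 0.865) = min(1, 0.947) = 0.947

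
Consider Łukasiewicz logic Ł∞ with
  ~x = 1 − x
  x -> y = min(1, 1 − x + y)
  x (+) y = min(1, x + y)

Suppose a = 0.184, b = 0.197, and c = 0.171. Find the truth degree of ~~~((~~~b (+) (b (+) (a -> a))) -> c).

0.829

~b = 1 − 0.197 = 0.803
~~b = 1 − 0.803 = 0.197
~~~b = 1 − 0.197 = 0.803
a -> a = min(1, 1 − 0.184 + 0.184) = min(1, 1.000) = 1.000
b (+) (a -> a) = min(1, 0.197 + 1.000) = min(1, 1.197) = 1.000
~~~b (+) (b (+) (a -> a)) = min(1, 0.803 + 1.000) = min(1, 1.803) = 1.000
(~~~b (+) (b (+) (a -> a))) -> c = min(1, 1 − 1.000 + 0.171) = min(1, 0.171) = 0.171
~((~~~b (+) (b (+) (a -> a))) -> c) = 1 − 0.171 = 0.829
~~((~~~b (+) (b (+) (a -> a))) -> c) = 1 − 0.829 = 0.171
~~~((~~~b (+) (b (+) (a -> a))) -> c) = 1 − 0.171 = 0.829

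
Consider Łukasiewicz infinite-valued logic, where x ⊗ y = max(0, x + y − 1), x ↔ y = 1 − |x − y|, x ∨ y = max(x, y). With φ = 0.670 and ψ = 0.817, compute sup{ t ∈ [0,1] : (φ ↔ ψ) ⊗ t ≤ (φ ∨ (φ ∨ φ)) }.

0.817

φ ↔ ψ = 1 − |0.670 − 0.817| = 1 − 0.147 = 0.853
So the left factor is φ ↔ ψ = 0.853.
φ ∨ φ = max(0.670, 0.670) = 0.670
φ ∨ (φ ∨ φ) = max(0.670, 0.670) = 0.670
So the right-hand bound is φ ∨ (φ ∨ φ) = 0.670.
The residuum of the Łukasiewicz t-norm gives the supremum: min(1, 1 − 0.853 + 0.670).
1 − 0.853 + 0.670 = 0.817, so t = min(1, 0.817) = 0.817.
Check: 0.853 ⊗ 0.817 = max(0, 0.670) = 0.670 ≤ 0.670.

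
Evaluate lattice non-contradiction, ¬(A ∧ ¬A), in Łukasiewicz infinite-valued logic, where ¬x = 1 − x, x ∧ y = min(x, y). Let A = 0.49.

0.51

¬A = 1 − 0.49 = 0.51
A ∧ ¬A = min(0.49, 0.51) = 0.49
¬(A ∧ ¬A) = 1 − 0.49 = 0.51
(The value 0.51 < 1 shows this instance is not satisfied; not a Ł∞-tautology — its value is 1 − min(a, 1−a).)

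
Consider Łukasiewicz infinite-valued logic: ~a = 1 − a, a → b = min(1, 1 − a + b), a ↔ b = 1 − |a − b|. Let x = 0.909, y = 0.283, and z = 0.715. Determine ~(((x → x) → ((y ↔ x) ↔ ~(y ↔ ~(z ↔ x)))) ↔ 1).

0.285

x → x = min(1, 1 − 0.909 + 0.909) = min(1, 1.000) = 1.000
y ↔ x = 1 − |0.283 − 0.909| = 1 − 0.626 = 0.374
z ↔ x = 1 − |0.715 − 0.909| = 1 − 0.194 = 0.806
~(z ↔ x) = 1 − 0.806 = 0.194
y ↔ ~(z ↔ x) = 1 − |0.283 − 0.194| = 1 − 0.089 = 0.911
~(y ↔ ~(z ↔ x)) = 1 − 0.911 = 0.089
(y ↔ x) ↔ ~(y ↔ ~(z ↔ x)) = 1 − |0.374 − 0.089| = 1 − 0.285 = 0.715
(x → x) → ((y ↔ x) ↔ ~(y ↔ ~(z ↔ x))) = min(1, 1 − 1.000 + 0.715) = min(1, 0.715) = 0.715
((x → x) → ((y ↔ x) ↔ ~(y ↔ ~(z ↔ x)))) ↔ 1 = 1 − |0.715 − 1.000| = 1 − 0.285 = 0.715
~(((x → x) → ((y ↔ x) ↔ ~(y ↔ ~(z ↔ x)))) ↔ 1) = 1 − 0.715 = 0.285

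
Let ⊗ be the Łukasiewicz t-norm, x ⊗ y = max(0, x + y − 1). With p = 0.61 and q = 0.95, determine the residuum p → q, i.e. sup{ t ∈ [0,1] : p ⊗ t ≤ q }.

1.00

The residuum of the Łukasiewicz t-norm gives the supremum: min(1, 1 − 0.61 + 0.95).
1 − 0.61 + 0.95 = 1.34, so t = min(1, 1.34) = 1.00.
Check: 0.61 ⊗ 1.00 = max(0, 0.61) = 0.61 ≤ 0.95.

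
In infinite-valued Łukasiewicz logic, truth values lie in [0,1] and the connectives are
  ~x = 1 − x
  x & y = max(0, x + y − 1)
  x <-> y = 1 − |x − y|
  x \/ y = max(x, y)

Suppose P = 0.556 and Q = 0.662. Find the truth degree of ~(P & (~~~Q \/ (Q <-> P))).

0.550

~Q = 1 − 0.662 = 0.338
~~Q = 1 − 0.338 = 0.662
~~~Q = 1 − 0.662 = 0.338
Q <-> P = 1 − |0.662 − 0.556| = 1 − 0.106 = 0.894
~~~Q \/ (Q <-> P) = max(0.338, 0.894) = 0.894
P & (~~~Q \/ (Q <-> P)) = max(0, 0.556 + 0.894 − 1) = max(0, 0.450) = 0.450
~(P & (~~~Q \/ (Q <-> P))) = 1 − 0.450 = 0.550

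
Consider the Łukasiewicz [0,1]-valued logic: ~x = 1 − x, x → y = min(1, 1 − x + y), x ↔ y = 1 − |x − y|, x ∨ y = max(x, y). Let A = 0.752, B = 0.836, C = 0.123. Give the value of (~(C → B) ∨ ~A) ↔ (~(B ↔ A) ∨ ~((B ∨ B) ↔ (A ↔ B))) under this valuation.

C → B = min(1, 1 − 0.123 + 0.836) = min(1, 1.713) = 1.000
~(C → B) = 1 − 1.000 = 0.000
~A = 1 − 0.752 = 0.248
~(C → B) ∨ ~A = max(0.000, 0.248) = 0.248
B ↔ A = 1 − |0.836 − 0.752| = 1 − 0.084 = 0.916
~(B ↔ A) = 1 − 0.916 = 0.084
B ∨ B = max(0.836, 0.836) = 0.836
A ↔ B = 1 − |0.752 − 0.836| = 1 − 0.084 = 0.916
(B ∨ B) ↔ (A ↔ B) = 1 − |0.836 − 0.916| = 1 − 0.080 = 0.920
~((B ∨ B) ↔ (A ↔ B)) = 1 − 0.920 = 0.080
~(B ↔ A) ∨ ~((B ∨ B) ↔ (A ↔ B)) = max(0.084, 0.080) = 0.084
(~(C → B) ∨ ~A) ↔ (~(B ↔ A) ∨ ~((B ∨ B) ↔ (A ↔ B))) = 1 − |0.248 − 0.084| = 1 − 0.164 = 0.836

0.836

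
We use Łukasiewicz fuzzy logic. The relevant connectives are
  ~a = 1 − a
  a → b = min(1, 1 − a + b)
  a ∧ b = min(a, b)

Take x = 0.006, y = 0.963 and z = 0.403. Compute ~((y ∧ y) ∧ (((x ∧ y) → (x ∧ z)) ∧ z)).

y ∧ y = min(0.963, 0.963) = 0.963
x ∧ y = min(0.006, 0.963) = 0.006
x ∧ z = min(0.006, 0.403) = 0.006
(x ∧ y) → (x ∧ z) = min(1, 1 − 0.006 + 0.006) = min(1, 1.000) = 1.000
((x ∧ y) → (x ∧ z)) ∧ z = min(1.000, 0.403) = 0.403
(y ∧ y) ∧ (((x ∧ y) → (x ∧ z)) ∧ z) = min(0.963, 0.403) = 0.403
~((y ∧ y) ∧ (((x ∧ y) → (x ∧ z)) ∧ z)) = 1 − 0.403 = 0.597

0.597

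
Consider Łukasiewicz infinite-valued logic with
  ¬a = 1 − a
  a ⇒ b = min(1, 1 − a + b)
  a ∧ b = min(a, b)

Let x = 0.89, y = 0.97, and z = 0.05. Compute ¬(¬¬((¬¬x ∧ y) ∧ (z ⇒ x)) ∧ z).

0.95

¬x = 1 − 0.89 = 0.11
¬¬x = 1 − 0.11 = 0.89
¬¬x ∧ y = min(0.89, 0.97) = 0.89
z ⇒ x = min(1, 1 − 0.05 + 0.89) = min(1, 1.84) = 1.00
(¬¬x ∧ y) ∧ (z ⇒ x) = min(0.89, 1.00) = 0.89
¬((¬¬x ∧ y) ∧ (z ⇒ x)) = 1 − 0.89 = 0.11
¬¬((¬¬x ∧ y) ∧ (z ⇒ x)) = 1 − 0.11 = 0.89
¬¬((¬¬x ∧ y) ∧ (z ⇒ x)) ∧ z = min(0.89, 0.05) = 0.05
¬(¬¬((¬¬x ∧ y) ∧ (z ⇒ x)) ∧ z) = 1 − 0.05 = 0.95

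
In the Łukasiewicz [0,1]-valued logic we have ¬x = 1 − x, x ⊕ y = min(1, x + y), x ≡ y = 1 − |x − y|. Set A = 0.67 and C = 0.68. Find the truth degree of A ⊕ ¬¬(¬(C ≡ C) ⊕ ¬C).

0.99

C ≡ C = 1 − |0.68 − 0.68| = 1 − 0.00 = 1.00
¬(C ≡ C) = 1 − 1.00 = 0.00
¬C = 1 − 0.68 = 0.32
¬(C ≡ C) ⊕ ¬C = min(1, 0.00 + 0.32) = min(1, 0.32) = 0.32
¬(¬(C ≡ C) ⊕ ¬C) = 1 − 0.32 = 0.68
¬¬(¬(C ≡ C) ⊕ ¬C) = 1 − 0.68 = 0.32
A ⊕ ¬¬(¬(C ≡ C) ⊕ ¬C) = min(1, 0.67 + 0.32) = min(1, 0.99) = 0.99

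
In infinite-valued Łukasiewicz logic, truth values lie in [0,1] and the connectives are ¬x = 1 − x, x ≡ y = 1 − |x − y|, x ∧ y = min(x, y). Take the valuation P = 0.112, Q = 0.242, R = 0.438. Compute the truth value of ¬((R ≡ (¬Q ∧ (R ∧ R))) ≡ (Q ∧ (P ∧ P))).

¬Q = 1 − 0.242 = 0.758
R ∧ R = min(0.438, 0.438) = 0.438
¬Q ∧ (R ∧ R) = min(0.758, 0.438) = 0.438
R ≡ (¬Q ∧ (R ∧ R)) = 1 − |0.438 − 0.438| = 1 − 0.000 = 1.000
P ∧ P = min(0.112, 0.112) = 0.112
Q ∧ (P ∧ P) = min(0.242, 0.112) = 0.112
(R ≡ (¬Q ∧ (R ∧ R))) ≡ (Q ∧ (P ∧ P)) = 1 − |1.000 − 0.112| = 1 − 0.888 = 0.112
¬((R ≡ (¬Q ∧ (R ∧ R))) ≡ (Q ∧ (P ∧ P))) = 1 − 0.112 = 0.888

0.888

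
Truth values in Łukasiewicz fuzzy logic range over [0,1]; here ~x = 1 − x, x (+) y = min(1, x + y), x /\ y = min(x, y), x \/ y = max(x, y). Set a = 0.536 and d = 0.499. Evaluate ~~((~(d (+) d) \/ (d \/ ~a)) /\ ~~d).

d (+) d = min(1, 0.499 + 0.499) = min(1, 0.998) = 0.998
~(d (+) d) = 1 − 0.998 = 0.002
~a = 1 − 0.536 = 0.464
d \/ ~a = max(0.499, 0.464) = 0.499
~(d (+) d) \/ (d \/ ~a) = max(0.002, 0.499) = 0.499
~d = 1 − 0.499 = 0.501
~~d = 1 − 0.501 = 0.499
(~(d (+) d) \/ (d \/ ~a)) /\ ~~d = min(0.499, 0.499) = 0.499
~((~(d (+) d) \/ (d \/ ~a)) /\ ~~d) = 1 − 0.499 = 0.501
~~((~(d (+) d) \/ (d \/ ~a)) /\ ~~d) = 1 − 0.501 = 0.499

0.499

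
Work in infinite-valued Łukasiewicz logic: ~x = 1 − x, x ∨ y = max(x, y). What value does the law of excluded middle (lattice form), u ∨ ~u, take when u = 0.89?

0.89

~u = 1 − 0.89 = 0.11
u ∨ ~u = max(0.89, 0.11) = 0.89
(The value 0.89 < 1 shows this instance is not satisfied; not a Ł∞-tautology — its value is max(a, 1−a).)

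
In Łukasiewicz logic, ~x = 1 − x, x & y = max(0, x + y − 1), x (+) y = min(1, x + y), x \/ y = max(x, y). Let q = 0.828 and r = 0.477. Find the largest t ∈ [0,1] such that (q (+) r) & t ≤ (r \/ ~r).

0.523

q (+) r = min(1, 0.828 + 0.477) = min(1, 1.305) = 1.000
So the left factor is q (+) r = 1.000.
~r = 1 − 0.477 = 0.523
r \/ ~r = max(0.477, 0.523) = 0.523
So the right-hand bound is r \/ ~r = 0.523.
The residuum of the Łukasiewicz t-norm gives the supremum: min(1, 1 − 1.000 + 0.523).
1 − 1.000 + 0.523 = 0.523, so t = min(1, 0.523) = 0.523.
Check: 1.000 & 0.523 = max(0, 0.523) = 0.523 ≤ 0.523.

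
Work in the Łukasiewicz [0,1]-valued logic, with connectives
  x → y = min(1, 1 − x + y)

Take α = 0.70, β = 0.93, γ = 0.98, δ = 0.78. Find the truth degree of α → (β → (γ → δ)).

γ → δ = min(1, 1 − 0.98 + 0.78) = min(1, 0.80) = 0.80
β → (γ → δ) = min(1, 1 − 0.93 + 0.80) = min(1, 0.87) = 0.87
α → (β → (γ → δ)) = min(1, 1 − 0.70 + 0.87) = min(1, 1.17) = 1.00

1.00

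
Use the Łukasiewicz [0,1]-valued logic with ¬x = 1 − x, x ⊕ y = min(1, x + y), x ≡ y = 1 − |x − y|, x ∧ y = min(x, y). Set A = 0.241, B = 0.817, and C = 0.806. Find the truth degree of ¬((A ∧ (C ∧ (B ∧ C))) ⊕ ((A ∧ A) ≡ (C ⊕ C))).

0.518

B ∧ C = min(0.817, 0.806) = 0.806
C ∧ (B ∧ C) = min(0.806, 0.806) = 0.806
A ∧ (C ∧ (B ∧ C)) = min(0.241, 0.806) = 0.241
A ∧ A = min(0.241, 0.241) = 0.241
C ⊕ C = min(1, 0.806 + 0.806) = min(1, 1.612) = 1.000
(A ∧ A) ≡ (C ⊕ C) = 1 − |0.241 − 1.000| = 1 − 0.759 = 0.241
(A ∧ (C ∧ (B ∧ C))) ⊕ ((A ∧ A) ≡ (C ⊕ C)) = min(1, 0.241 + 0.241) = min(1, 0.482) = 0.482
¬((A ∧ (C ∧ (B ∧ C))) ⊕ ((A ∧ A) ≡ (C ⊕ C))) = 1 − 0.482 = 0.518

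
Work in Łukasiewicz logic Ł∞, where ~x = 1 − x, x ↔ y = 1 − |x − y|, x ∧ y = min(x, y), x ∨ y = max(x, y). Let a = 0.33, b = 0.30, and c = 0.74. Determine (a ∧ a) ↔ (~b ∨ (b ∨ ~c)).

a ∧ a = min(0.33, 0.33) = 0.33
~b = 1 − 0.30 = 0.70
~c = 1 − 0.74 = 0.26
b ∨ ~c = max(0.30, 0.26) = 0.30
~b ∨ (b ∨ ~c) = max(0.70, 0.30) = 0.70
(a ∧ a) ↔ (~b ∨ (b ∨ ~c)) = 1 − |0.33 − 0.70| = 1 − 0.37 = 0.63

0.63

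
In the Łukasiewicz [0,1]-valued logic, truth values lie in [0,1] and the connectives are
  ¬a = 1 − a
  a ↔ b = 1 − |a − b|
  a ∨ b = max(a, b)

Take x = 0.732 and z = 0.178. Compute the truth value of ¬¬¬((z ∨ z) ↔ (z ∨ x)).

0.554

z ∨ z = max(0.178, 0.178) = 0.178
z ∨ x = max(0.178, 0.732) = 0.732
(z ∨ z) ↔ (z ∨ x) = 1 − |0.178 − 0.732| = 1 − 0.554 = 0.446
¬((z ∨ z) ↔ (z ∨ x)) = 1 − 0.446 = 0.554
¬¬((z ∨ z) ↔ (z ∨ x)) = 1 − 0.554 = 0.446
¬¬¬((z ∨ z) ↔ (z ∨ x)) = 1 − 0.446 = 0.554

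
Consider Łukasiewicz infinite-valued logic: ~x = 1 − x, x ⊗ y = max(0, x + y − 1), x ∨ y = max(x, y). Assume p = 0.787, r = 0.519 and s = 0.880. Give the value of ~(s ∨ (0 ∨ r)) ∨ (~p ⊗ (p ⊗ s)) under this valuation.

0.120

0 ∨ r = max(0.000, 0.519) = 0.519
s ∨ (0 ∨ r) = max(0.880, 0.519) = 0.880
~(s ∨ (0 ∨ r)) = 1 − 0.880 = 0.120
~p = 1 − 0.787 = 0.213
p ⊗ s = max(0, 0.787 + 0.880 − 1) = max(0, 0.667) = 0.667
~p ⊗ (p ⊗ s) = max(0, 0.213 + 0.667 − 1) = max(0, -0.120) = 0.000
~(s ∨ (0 ∨ r)) ∨ (~p ⊗ (p ⊗ s)) = max(0.120, 0.000) = 0.120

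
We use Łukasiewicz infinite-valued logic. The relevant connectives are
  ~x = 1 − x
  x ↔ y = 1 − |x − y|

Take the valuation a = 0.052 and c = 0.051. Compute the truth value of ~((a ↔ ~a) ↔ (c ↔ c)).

~a = 1 − 0.052 = 0.948
a ↔ ~a = 1 − |0.052 − 0.948| = 1 − 0.896 = 0.104
c ↔ c = 1 − |0.051 − 0.051| = 1 − 0.000 = 1.000
(a ↔ ~a) ↔ (c ↔ c) = 1 − |0.104 − 1.000| = 1 − 0.896 = 0.104
~((a ↔ ~a) ↔ (c ↔ c)) = 1 − 0.104 = 0.896

0.896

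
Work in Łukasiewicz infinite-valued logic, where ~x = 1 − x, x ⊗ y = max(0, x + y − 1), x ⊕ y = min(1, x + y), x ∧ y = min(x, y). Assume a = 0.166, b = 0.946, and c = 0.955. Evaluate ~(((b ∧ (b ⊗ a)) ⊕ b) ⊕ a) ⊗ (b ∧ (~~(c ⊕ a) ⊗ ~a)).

0.000

b ⊗ a = max(0, 0.946 + 0.166 − 1) = max(0, 0.112) = 0.112
b ∧ (b ⊗ a) = min(0.946, 0.112) = 0.112
(b ∧ (b ⊗ a)) ⊕ b = min(1, 0.112 + 0.946) = min(1, 1.058) = 1.000
((b ∧ (b ⊗ a)) ⊕ b) ⊕ a = min(1, 1.000 + 0.166) = min(1, 1.166) = 1.000
~(((b ∧ (b ⊗ a)) ⊕ b) ⊕ a) = 1 − 1.000 = 0.000
c ⊕ a = min(1, 0.955 + 0.166) = min(1, 1.121) = 1.000
~(c ⊕ a) = 1 − 1.000 = 0.000
~~(c ⊕ a) = 1 − 0.000 = 1.000
~a = 1 − 0.166 = 0.834
~~(c ⊕ a) ⊗ ~a = max(0, 1.000 + 0.834 − 1) = max(0, 0.834) = 0.834
b ∧ (~~(c ⊕ a) ⊗ ~a) = min(0.946, 0.834) = 0.834
~(((b ∧ (b ⊗ a)) ⊕ b) ⊕ a) ⊗ (b ∧ (~~(c ⊕ a) ⊗ ~a)) = max(0, 0.000 + 0.834 − 1) = max(0, -0.166) = 0.000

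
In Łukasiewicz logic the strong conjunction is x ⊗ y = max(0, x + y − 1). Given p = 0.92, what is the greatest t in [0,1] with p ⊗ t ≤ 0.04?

The residuum of the Łukasiewicz t-norm gives the supremum: min(1, 1 − 0.92 + 0.04).
1 − 0.92 + 0.04 = 0.12, so t = min(1, 0.12) = 0.12.
Check: 0.92 ⊗ 0.12 = max(0, 0.04) = 0.04 ≤ 0.04.

0.12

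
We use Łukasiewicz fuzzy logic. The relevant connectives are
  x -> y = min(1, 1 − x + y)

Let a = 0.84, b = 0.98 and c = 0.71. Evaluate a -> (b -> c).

b -> c = min(1, 1 − 0.98 + 0.71) = min(1, 0.73) = 0.73
a -> (b -> c) = min(1, 1 − 0.84 + 0.73) = min(1, 0.89) = 0.89

0.89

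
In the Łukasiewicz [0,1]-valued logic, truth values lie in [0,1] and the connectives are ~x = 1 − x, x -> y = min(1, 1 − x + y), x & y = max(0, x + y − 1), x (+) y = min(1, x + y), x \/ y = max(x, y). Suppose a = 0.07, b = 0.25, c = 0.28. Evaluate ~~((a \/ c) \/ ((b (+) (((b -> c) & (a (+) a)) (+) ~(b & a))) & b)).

a \/ c = max(0.07, 0.28) = 0.28
b -> c = min(1, 1 − 0.25 + 0.28) = min(1, 1.03) = 1.00
a (+) a = min(1, 0.07 + 0.07) = min(1, 0.14) = 0.14
(b -> c) & (a (+) a) = max(0, 1.00 + 0.14 − 1) = max(0, 0.14) = 0.14
b & a = max(0, 0.25 + 0.07 − 1) = max(0, -0.68) = 0.00
~(b & a) = 1 − 0.00 = 1.00
((b -> c) & (a (+) a)) (+) ~(b & a) = min(1, 0.14 + 1.00) = min(1, 1.14) = 1.00
b (+) (((b -> c) & (a (+) a)) (+) ~(b & a)) = min(1, 0.25 + 1.00) = min(1, 1.25) = 1.00
(b (+) (((b -> c) & (a (+) a)) (+) ~(b & a))) & b = max(0, 1.00 + 0.25 − 1) = max(0, 0.25) = 0.25
(a \/ c) \/ ((b (+) (((b -> c) & (a (+) a)) (+) ~(b & a))) & b) = max(0.28, 0.25) = 0.28
~((a \/ c) \/ ((b (+) (((b -> c) & (a (+) a)) (+) ~(b & a))) & b)) = 1 − 0.28 = 0.72
~~((a \/ c) \/ ((b (+) (((b -> c) & (a (+) a)) (+) ~(b & a))) & b)) = 1 − 0.72 = 0.28

0.28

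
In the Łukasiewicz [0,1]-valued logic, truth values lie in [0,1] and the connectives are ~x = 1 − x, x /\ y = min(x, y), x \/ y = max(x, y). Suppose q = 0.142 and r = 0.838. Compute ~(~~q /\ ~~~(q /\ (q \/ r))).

0.858

~q = 1 − 0.142 = 0.858
~~q = 1 − 0.858 = 0.142
q \/ r = max(0.142, 0.838) = 0.838
q /\ (q \/ r) = min(0.142, 0.838) = 0.142
~(q /\ (q \/ r)) = 1 − 0.142 = 0.858
~~(q /\ (q \/ r)) = 1 − 0.858 = 0.142
~~~(q /\ (q \/ r)) = 1 − 0.142 = 0.858
~~q /\ ~~~(q /\ (q \/ r)) = min(0.142, 0.858) = 0.142
~(~~q /\ ~~~(q /\ (q \/ r))) = 1 − 0.142 = 0.858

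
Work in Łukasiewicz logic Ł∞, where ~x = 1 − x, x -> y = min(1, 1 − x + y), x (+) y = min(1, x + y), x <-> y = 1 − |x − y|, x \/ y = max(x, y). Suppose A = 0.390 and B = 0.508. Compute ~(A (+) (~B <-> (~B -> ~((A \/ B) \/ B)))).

0.118

~B = 1 − 0.508 = 0.492
A \/ B = max(0.390, 0.508) = 0.508
(A \/ B) \/ B = max(0.508, 0.508) = 0.508
~((A \/ B) \/ B) = 1 − 0.508 = 0.492
~B -> ~((A \/ B) \/ B) = min(1, 1 − 0.492 + 0.492) = min(1, 1.000) = 1.000
~B <-> (~B -> ~((A \/ B) \/ B)) = 1 − |0.492 − 1.000| = 1 − 0.508 = 0.492
A (+) (~B <-> (~B -> ~((A \/ B) \/ B))) = min(1, 0.390 + 0.492) = min(1, 0.882) = 0.882
~(A (+) (~B <-> (~B -> ~((A \/ B) \/ B)))) = 1 − 0.882 = 0.118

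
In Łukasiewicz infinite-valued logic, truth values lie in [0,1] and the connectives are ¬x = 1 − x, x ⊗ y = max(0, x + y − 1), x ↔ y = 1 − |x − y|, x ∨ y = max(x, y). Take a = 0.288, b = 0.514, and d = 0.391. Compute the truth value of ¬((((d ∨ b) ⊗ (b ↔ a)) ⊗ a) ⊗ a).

1.000

d ∨ b = max(0.391, 0.514) = 0.514
b ↔ a = 1 − |0.514 − 0.288| = 1 − 0.226 = 0.774
(d ∨ b) ⊗ (b ↔ a) = max(0, 0.514 + 0.774 − 1) = max(0, 0.288) = 0.288
((d ∨ b) ⊗ (b ↔ a)) ⊗ a = max(0, 0.288 + 0.288 − 1) = max(0, -0.424) = 0.000
(((d ∨ b) ⊗ (b ↔ a)) ⊗ a) ⊗ a = max(0, 0.000 + 0.288 − 1) = max(0, -0.712) = 0.000
¬((((d ∨ b) ⊗ (b ↔ a)) ⊗ a) ⊗ a) = 1 − 0.000 = 1.000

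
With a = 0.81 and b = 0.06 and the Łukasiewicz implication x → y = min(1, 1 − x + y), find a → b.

a → b = min(1, 1 − 0.81 + 0.06) = min(1, 0.25) = 0.25
For comparison, the Gödel implication (1 if x ≤ y else y) would give 0.06.

0.25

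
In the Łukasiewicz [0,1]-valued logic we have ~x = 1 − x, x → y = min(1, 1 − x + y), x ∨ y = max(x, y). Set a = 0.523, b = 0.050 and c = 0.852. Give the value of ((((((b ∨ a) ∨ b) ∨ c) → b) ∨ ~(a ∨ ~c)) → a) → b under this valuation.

b ∨ a = max(0.050, 0.523) = 0.523
(b ∨ a) ∨ b = max(0.523, 0.050) = 0.523
((b ∨ a) ∨ b) ∨ c = max(0.523, 0.852) = 0.852
(((b ∨ a) ∨ b) ∨ c) → b = min(1, 1 − 0.852 + 0.050) = min(1, 0.198) = 0.198
~c = 1 − 0.852 = 0.148
a ∨ ~c = max(0.523, 0.148) = 0.523
~(a ∨ ~c) = 1 − 0.523 = 0.477
((((b ∨ a) ∨ b) ∨ c) → b) ∨ ~(a ∨ ~c) = max(0.198, 0.477) = 0.477
(((((b ∨ a) ∨ b) ∨ c) → b) ∨ ~(a ∨ ~c)) → a = min(1, 1 − 0.477 + 0.523) = min(1, 1.046) = 1.000
((((((b ∨ a) ∨ b) ∨ c) → b) ∨ ~(a ∨ ~c)) → a) → b = min(1, 1 − 1.000 + 0.050) = min(1, 0.050) = 0.050

0.050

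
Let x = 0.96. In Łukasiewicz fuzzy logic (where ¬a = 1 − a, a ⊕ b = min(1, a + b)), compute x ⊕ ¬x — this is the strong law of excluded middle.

1.00

¬x = 1 − 0.96 = 0.04
x ⊕ ¬x = min(1, 0.96 + 0.04) = min(1, 1.00) = 1.00
(As expected: always 1 in Ł∞ since a ⊕ (1−a) = 1.)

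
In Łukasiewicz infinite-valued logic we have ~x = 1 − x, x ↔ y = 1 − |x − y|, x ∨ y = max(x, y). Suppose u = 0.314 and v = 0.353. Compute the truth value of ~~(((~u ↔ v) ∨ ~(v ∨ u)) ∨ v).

~u = 1 − 0.314 = 0.686
~u ↔ v = 1 − |0.686 − 0.353| = 1 − 0.333 = 0.667
v ∨ u = max(0.353, 0.314) = 0.353
~(v ∨ u) = 1 − 0.353 = 0.647
(~u ↔ v) ∨ ~(v ∨ u) = max(0.667, 0.647) = 0.667
((~u ↔ v) ∨ ~(v ∨ u)) ∨ v = max(0.667, 0.353) = 0.667
~(((~u ↔ v) ∨ ~(v ∨ u)) ∨ v) = 1 − 0.667 = 0.333
~~(((~u ↔ v) ∨ ~(v ∨ u)) ∨ v) = 1 − 0.333 = 0.667

0.667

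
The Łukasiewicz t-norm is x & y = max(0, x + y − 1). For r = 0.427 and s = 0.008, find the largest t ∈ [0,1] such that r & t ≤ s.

0.581

The residuum of the Łukasiewicz t-norm gives the supremum: min(1, 1 − 0.427 + 0.008).
1 − 0.427 + 0.008 = 0.581, so t = min(1, 0.581) = 0.581.
Check: 0.427 & 0.581 = max(0, 0.008) = 0.008 ≤ 0.008.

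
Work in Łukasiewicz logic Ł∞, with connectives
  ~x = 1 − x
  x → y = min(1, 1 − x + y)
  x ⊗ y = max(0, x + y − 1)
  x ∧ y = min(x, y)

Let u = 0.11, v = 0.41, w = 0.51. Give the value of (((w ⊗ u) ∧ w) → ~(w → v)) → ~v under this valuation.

0.59

w ⊗ u = max(0, 0.51 + 0.11 − 1) = max(0, -0.38) = 0.00
(w ⊗ u) ∧ w = min(0.00, 0.51) = 0.00
w → v = min(1, 1 − 0.51 + 0.41) = min(1, 0.90) = 0.90
~(w → v) = 1 − 0.90 = 0.10
((w ⊗ u) ∧ w) → ~(w → v) = min(1, 1 − 0.00 + 0.10) = min(1, 1.10) = 1.00
~v = 1 − 0.41 = 0.59
(((w ⊗ u) ∧ w) → ~(w → v)) → ~v = min(1, 1 − 1.00 + 0.59) = min(1, 0.59) = 0.59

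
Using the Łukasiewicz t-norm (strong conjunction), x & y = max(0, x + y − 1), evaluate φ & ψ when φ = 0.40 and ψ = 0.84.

φ & ψ = max(0, 0.40 + 0.84 − 1) = max(0, 0.24) = 0.24
For comparison, the Gödel (minimum) t-norm min(x, y) would give 0.40.

0.24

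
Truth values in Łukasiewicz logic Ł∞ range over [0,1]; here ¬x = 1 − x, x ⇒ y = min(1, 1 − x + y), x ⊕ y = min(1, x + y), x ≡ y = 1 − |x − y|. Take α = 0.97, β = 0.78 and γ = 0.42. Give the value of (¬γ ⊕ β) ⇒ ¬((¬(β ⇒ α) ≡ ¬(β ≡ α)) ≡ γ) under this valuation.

¬γ = 1 − 0.42 = 0.58
¬γ ⊕ β = min(1, 0.58 + 0.78) = min(1, 1.36) = 1.00
β ⇒ α = min(1, 1 − 0.78 + 0.97) = min(1, 1.19) = 1.00
¬(β ⇒ α) = 1 − 1.00 = 0.00
β ≡ α = 1 − |0.78 − 0.97| = 1 − 0.19 = 0.81
¬(β ≡ α) = 1 − 0.81 = 0.19
¬(β ⇒ α) ≡ ¬(β ≡ α) = 1 − |0.00 − 0.19| = 1 − 0.19 = 0.81
(¬(β ⇒ α) ≡ ¬(β ≡ α)) ≡ γ = 1 − |0.81 − 0.42| = 1 − 0.39 = 0.61
¬((¬(β ⇒ α) ≡ ¬(β ≡ α)) ≡ γ) = 1 − 0.61 = 0.39
(¬γ ⊕ β) ⇒ ¬((¬(β ⇒ α) ≡ ¬(β ≡ α)) ≡ γ) = min(1, 1 − 1.00 + 0.39) = min(1, 0.39) = 0.39

0.39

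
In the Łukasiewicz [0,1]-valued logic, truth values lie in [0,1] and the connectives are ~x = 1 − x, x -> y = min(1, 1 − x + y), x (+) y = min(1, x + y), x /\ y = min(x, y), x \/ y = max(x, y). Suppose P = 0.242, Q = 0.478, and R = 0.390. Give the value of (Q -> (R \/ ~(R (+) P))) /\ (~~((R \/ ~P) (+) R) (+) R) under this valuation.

R (+) P = min(1, 0.390 + 0.242) = min(1, 0.632) = 0.632
~(R (+) P) = 1 − 0.632 = 0.368
R \/ ~(R (+) P) = max(0.390, 0.368) = 0.390
Q -> (R \/ ~(R (+) P)) = min(1, 1 − 0.478 + 0.390) = min(1, 0.912) = 0.912
~P = 1 − 0.242 = 0.758
R \/ ~P = max(0.390, 0.758) = 0.758
(R \/ ~P) (+) R = min(1, 0.758 + 0.390) = min(1, 1.148) = 1.000
~((R \/ ~P) (+) R) = 1 − 1.000 = 0.000
~~((R \/ ~P) (+) R) = 1 − 0.000 = 1.000
~~((R \/ ~P) (+) R) (+) R = min(1, 1.000 + 0.390) = min(1, 1.390) = 1.000
(Q -> (R \/ ~(R (+) P))) /\ (~~((R \/ ~P) (+) R) (+) R) = min(0.912, 1.000) = 0.912

0.912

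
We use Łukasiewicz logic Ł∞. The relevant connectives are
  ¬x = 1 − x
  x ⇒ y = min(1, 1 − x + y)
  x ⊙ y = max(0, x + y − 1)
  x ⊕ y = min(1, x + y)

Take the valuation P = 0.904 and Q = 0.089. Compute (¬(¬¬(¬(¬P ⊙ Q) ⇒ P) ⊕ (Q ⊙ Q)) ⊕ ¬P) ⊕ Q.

0.281

¬P = 1 − 0.904 = 0.096
¬P ⊙ Q = max(0, 0.096 + 0.089 − 1) = max(0, -0.815) = 0.000
¬(¬P ⊙ Q) = 1 − 0.000 = 1.000
¬(¬P ⊙ Q) ⇒ P = min(1, 1 − 1.000 + 0.904) = min(1, 0.904) = 0.904
¬(¬(¬P ⊙ Q) ⇒ P) = 1 − 0.904 = 0.096
¬¬(¬(¬P ⊙ Q) ⇒ P) = 1 − 0.096 = 0.904
Q ⊙ Q = max(0, 0.089 + 0.089 − 1) = max(0, -0.822) = 0.000
¬¬(¬(¬P ⊙ Q) ⇒ P) ⊕ (Q ⊙ Q) = min(1, 0.904 + 0.000) = min(1, 0.904) = 0.904
¬(¬¬(¬(¬P ⊙ Q) ⇒ P) ⊕ (Q ⊙ Q)) = 1 − 0.904 = 0.096
¬(¬¬(¬(¬P ⊙ Q) ⇒ P) ⊕ (Q ⊙ Q)) ⊕ ¬P = min(1, 0.096 + 0.096) = min(1, 0.192) = 0.192
(¬(¬¬(¬(¬P ⊙ Q) ⇒ P) ⊕ (Q ⊙ Q)) ⊕ ¬P) ⊕ Q = min(1, 0.192 + 0.089) = min(1, 0.281) = 0.281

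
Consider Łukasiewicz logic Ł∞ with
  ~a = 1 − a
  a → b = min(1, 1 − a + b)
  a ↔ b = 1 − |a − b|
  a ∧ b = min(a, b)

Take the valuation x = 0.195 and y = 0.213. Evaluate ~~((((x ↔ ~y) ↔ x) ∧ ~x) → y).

0.426

~y = 1 − 0.213 = 0.787
x ↔ ~y = 1 − |0.195 − 0.787| = 1 − 0.592 = 0.408
(x ↔ ~y) ↔ x = 1 − |0.408 − 0.195| = 1 − 0.213 = 0.787
~x = 1 − 0.195 = 0.805
((x ↔ ~y) ↔ x) ∧ ~x = min(0.787, 0.805) = 0.787
(((x ↔ ~y) ↔ x) ∧ ~x) → y = min(1, 1 − 0.787 + 0.213) = min(1, 0.426) = 0.426
~((((x ↔ ~y) ↔ x) ∧ ~x) → y) = 1 − 0.426 = 0.574
~~((((x ↔ ~y) ↔ x) ∧ ~x) → y) = 1 − 0.574 = 0.426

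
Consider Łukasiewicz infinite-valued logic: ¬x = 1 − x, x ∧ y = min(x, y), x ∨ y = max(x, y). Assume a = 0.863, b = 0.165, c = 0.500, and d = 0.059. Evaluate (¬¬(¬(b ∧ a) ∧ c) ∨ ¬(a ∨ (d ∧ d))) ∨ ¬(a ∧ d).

b ∧ a = min(0.165, 0.863) = 0.165
¬(b ∧ a) = 1 − 0.165 = 0.835
¬(b ∧ a) ∧ c = min(0.835, 0.500) = 0.500
¬(¬(b ∧ a) ∧ c) = 1 − 0.500 = 0.500
¬¬(¬(b ∧ a) ∧ c) = 1 − 0.500 = 0.500
d ∧ d = min(0.059, 0.059) = 0.059
a ∨ (d ∧ d) = max(0.863, 0.059) = 0.863
¬(a ∨ (d ∧ d)) = 1 − 0.863 = 0.137
¬¬(¬(b ∧ a) ∧ c) ∨ ¬(a ∨ (d ∧ d)) = max(0.500, 0.137) = 0.500
a ∧ d = min(0.863, 0.059) = 0.059
¬(a ∧ d) = 1 − 0.059 = 0.941
(¬¬(¬(b ∧ a) ∧ c) ∨ ¬(a ∨ (d ∧ d))) ∨ ¬(a ∧ d) = max(0.500, 0.941) = 0.941

0.941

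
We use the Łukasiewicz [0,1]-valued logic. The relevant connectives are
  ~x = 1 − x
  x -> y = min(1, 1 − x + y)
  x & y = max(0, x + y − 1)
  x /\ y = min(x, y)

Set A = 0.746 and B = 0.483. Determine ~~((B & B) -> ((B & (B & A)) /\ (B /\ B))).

B & B = max(0, 0.483 + 0.483 − 1) = max(0, -0.034) = 0.000
B & A = max(0, 0.483 + 0.746 − 1) = max(0, 0.229) = 0.229
B & (B & A) = max(0, 0.483 + 0.229 − 1) = max(0, -0.288) = 0.000
B /\ B = min(0.483, 0.483) = 0.483
(B & (B & A)) /\ (B /\ B) = min(0.000, 0.483) = 0.000
(B & B) -> ((B & (B & A)) /\ (B /\ B)) = min(1, 1 − 0.000 + 0.000) = min(1, 1.000) = 1.000
~((B & B) -> ((B & (B & A)) /\ (B /\ B))) = 1 − 1.000 = 0.000
~~((B & B) -> ((B & (B & A)) /\ (B /\ B))) = 1 − 0.000 = 1.000

1.000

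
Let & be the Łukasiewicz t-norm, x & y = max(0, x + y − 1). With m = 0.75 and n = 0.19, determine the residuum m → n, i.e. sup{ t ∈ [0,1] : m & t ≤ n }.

0.44

The residuum of the Łukasiewicz t-norm gives the supremum: min(1, 1 − 0.75 + 0.19).
1 − 0.75 + 0.19 = 0.44, so t = min(1, 0.44) = 0.44.
Check: 0.75 & 0.44 = max(0, 0.19) = 0.19 ≤ 0.19.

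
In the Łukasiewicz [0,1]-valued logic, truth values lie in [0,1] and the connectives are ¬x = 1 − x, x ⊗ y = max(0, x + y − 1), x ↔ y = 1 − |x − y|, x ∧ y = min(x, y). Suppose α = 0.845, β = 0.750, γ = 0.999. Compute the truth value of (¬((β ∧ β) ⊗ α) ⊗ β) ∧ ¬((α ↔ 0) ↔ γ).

β ∧ β = min(0.750, 0.750) = 0.750
(β ∧ β) ⊗ α = max(0, 0.750 + 0.845 − 1) = max(0, 0.595) = 0.595
¬((β ∧ β) ⊗ α) = 1 − 0.595 = 0.405
¬((β ∧ β) ⊗ α) ⊗ β = max(0, 0.405 + 0.750 − 1) = max(0, 0.155) = 0.155
α ↔ 0 = 1 − |0.845 − 0.000| = 1 − 0.845 = 0.155
(α ↔ 0) ↔ γ = 1 − |0.155 − 0.999| = 1 − 0.844 = 0.156
¬((α ↔ 0) ↔ γ) = 1 − 0.156 = 0.844
(¬((β ∧ β) ⊗ α) ⊗ β) ∧ ¬((α ↔ 0) ↔ γ) = min(0.155, 0.844) = 0.155

0.155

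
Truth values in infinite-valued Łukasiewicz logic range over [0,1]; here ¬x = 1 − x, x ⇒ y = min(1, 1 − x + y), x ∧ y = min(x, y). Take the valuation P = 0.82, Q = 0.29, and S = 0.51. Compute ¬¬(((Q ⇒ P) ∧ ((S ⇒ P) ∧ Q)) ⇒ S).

1.00

Q ⇒ P = min(1, 1 − 0.29 + 0.82) = min(1, 1.53) = 1.00
S ⇒ P = min(1, 1 − 0.51 + 0.82) = min(1, 1.31) = 1.00
(S ⇒ P) ∧ Q = min(1.00, 0.29) = 0.29
(Q ⇒ P) ∧ ((S ⇒ P) ∧ Q) = min(1.00, 0.29) = 0.29
((Q ⇒ P) ∧ ((S ⇒ P) ∧ Q)) ⇒ S = min(1, 1 − 0.29 + 0.51) = min(1, 1.22) = 1.00
¬(((Q ⇒ P) ∧ ((S ⇒ P) ∧ Q)) ⇒ S) = 1 − 1.00 = 0.00
¬¬(((Q ⇒ P) ∧ ((S ⇒ P) ∧ Q)) ⇒ S) = 1 − 0.00 = 1.00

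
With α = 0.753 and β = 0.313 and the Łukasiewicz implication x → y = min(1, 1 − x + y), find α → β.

α → β = min(1, 1 − 0.753 + 0.313) = min(1, 0.560) = 0.560
For comparison, the Gödel implication (1 if x ≤ y else y) would give 0.313.

0.560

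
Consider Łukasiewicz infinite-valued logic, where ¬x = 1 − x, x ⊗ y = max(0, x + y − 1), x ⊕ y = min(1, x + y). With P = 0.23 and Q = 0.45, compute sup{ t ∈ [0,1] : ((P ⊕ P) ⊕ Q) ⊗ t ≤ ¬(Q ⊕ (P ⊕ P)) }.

P ⊕ P = min(1, 0.23 + 0.23) = min(1, 0.46) = 0.46
(P ⊕ P) ⊕ Q = min(1, 0.46 + 0.45) = min(1, 0.91) = 0.91
So the left factor is (P ⊕ P) ⊕ Q = 0.91.
Q ⊕ (P ⊕ P) = min(1, 0.45 + 0.46) = min(1, 0.91) = 0.91
¬(Q ⊕ (P ⊕ P)) = 1 − 0.91 = 0.09
So the right-hand bound is ¬(Q ⊕ (P ⊕ P)) = 0.09.
The residuum of the Łukasiewicz t-norm gives the supremum: min(1, 1 − 0.91 + 0.09).
1 − 0.91 + 0.09 = 0.18, so t = min(1, 0.18) = 0.18.
Check: 0.91 ⊗ 0.18 = max(0, 0.09) = 0.09 ≤ 0.09.

0.18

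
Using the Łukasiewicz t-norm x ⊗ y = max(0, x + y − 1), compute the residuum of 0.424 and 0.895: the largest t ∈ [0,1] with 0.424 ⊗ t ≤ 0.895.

The residuum of the Łukasiewicz t-norm gives the supremum: min(1, 1 − 0.424 + 0.895).
1 − 0.424 + 0.895 = 1.471, so t = min(1, 1.471) = 1.000.
Check: 0.424 ⊗ 1.000 = max(0, 0.424) = 0.424 ≤ 0.895.

1.000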